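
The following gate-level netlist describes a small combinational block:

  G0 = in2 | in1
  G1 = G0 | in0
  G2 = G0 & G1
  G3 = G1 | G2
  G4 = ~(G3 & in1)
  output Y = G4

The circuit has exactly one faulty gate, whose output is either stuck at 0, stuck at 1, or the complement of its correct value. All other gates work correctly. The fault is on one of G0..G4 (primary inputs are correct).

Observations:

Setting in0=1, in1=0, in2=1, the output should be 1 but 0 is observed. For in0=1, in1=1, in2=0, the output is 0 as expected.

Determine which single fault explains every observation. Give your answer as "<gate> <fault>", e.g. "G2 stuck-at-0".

G4 stuck-at-0

Fault-free values for test 1 (in0=1, in1=0, in2=1): G0=1, G1=1, G2=1, G3=1, G4=1, giving Y=1. Observed 0.
Test 1: faults giving observed 0 are {G4 stuck-at-0, G4 inverted output}.
Test 2 (in0=1, in1=1, in2=0): fault-free G0=1, G1=1, G2=1, G3=1, G4=0 → 0; observed 0. Eliminates G4 inverted output.
Only G4 stuck-at-0 is consistent with every test.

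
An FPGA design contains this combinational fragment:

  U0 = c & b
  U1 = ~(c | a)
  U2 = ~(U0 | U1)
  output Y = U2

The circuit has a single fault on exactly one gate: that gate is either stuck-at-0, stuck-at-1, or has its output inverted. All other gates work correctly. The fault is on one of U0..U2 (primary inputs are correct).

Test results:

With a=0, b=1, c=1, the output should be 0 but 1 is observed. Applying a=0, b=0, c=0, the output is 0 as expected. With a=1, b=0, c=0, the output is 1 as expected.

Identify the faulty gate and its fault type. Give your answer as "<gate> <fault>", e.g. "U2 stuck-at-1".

U0 stuck-at-0

Fault-free values for test 1 (a=0, b=1, c=1): U0=1, U1=0, U2=0, giving Y=0. Observed 1.
Test 1: faults giving observed 1 are {U0 stuck-at-0, U0 inverted output, U2 stuck-at-1, U2 inverted output}.
Test 2 (a=0, b=0, c=0): fault-free U0=0, U1=1, U2=0 → 0; observed 0. Eliminates U2 stuck-at-1, U2 inverted output.
Test 3 (a=1, b=0, c=0): fault-free U0=0, U1=0, U2=1 → 1; observed 1. Eliminates U0 inverted output.
Only U0 stuck-at-0 is consistent with every test.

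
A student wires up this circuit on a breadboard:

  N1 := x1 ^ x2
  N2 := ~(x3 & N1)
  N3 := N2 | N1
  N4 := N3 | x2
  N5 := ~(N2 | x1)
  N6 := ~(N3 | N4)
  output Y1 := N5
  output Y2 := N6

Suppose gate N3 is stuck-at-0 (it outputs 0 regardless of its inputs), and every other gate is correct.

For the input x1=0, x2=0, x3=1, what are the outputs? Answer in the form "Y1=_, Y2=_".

Y1=0, Y2=1

Propagate with N3 forced: N1=0, N2=1, N3=0 [stuck-at-0], N4=0, N5=0, N6=1.
So the outputs are Y1=0, Y2=1. (Without the fault they would be Y1=0, Y2=0.)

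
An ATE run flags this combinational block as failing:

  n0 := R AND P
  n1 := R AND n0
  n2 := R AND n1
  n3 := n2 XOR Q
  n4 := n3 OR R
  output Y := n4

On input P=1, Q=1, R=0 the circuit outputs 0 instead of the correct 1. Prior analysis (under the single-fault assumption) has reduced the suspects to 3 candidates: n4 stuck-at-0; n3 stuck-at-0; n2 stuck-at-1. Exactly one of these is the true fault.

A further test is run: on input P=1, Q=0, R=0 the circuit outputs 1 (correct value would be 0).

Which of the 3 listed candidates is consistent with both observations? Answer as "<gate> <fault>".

n2 stuck-at-1

Evaluate each candidate on input P=1, Q=0, R=0:
  n4 stuck-at-0: n0=0, n1=0, n2=0, n3=0, n4=0 [stuck-at-0] → 0 — eliminated
  n3 stuck-at-0: n0=0, n1=0, n2=0, n3=0 [stuck-at-0], n4=0 → 0 — eliminated
  n2 stuck-at-1: n0=0, n1=0, n2=1 [stuck-at-1], n3=1, n4=1 → 1 — matches
Only n2 stuck-at-1 reproduces the observed 1.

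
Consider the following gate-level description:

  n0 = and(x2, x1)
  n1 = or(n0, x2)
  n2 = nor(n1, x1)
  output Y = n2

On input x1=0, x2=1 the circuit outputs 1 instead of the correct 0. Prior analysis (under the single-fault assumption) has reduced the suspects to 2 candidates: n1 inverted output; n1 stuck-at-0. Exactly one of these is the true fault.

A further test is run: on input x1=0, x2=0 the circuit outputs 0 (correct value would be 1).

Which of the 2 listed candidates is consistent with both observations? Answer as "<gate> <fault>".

n1 inverted output

Evaluate each candidate on input x1=0, x2=0:
  n1 inverted output: n0=0, n1=1 [inverted output], n2=0 → 0 — matches
  n1 stuck-at-0: n0=0, n1=0 [stuck-at-0], n2=1 → 1 — eliminated
Only n1 inverted output reproduces the observed 0.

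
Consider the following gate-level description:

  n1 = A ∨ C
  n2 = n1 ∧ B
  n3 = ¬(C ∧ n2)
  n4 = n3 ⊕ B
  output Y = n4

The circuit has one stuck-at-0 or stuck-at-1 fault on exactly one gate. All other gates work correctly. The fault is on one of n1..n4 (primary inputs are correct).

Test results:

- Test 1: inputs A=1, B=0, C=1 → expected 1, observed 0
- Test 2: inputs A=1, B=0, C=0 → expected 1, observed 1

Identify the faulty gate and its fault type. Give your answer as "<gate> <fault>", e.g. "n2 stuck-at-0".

Fault-free values for test 1 (A=1, B=0, C=1): n1=1, n2=0, n3=1, n4=1, giving Y=1. Observed 0.
Test 1: faults giving observed 0 are {n2 stuck-at-1, n3 stuck-at-0, n4 stuck-at-0}.
Test 2 (A=1, B=0, C=0): fault-free n1=1, n2=0, n3=1, n4=1 → 1; observed 1. Eliminates n3 stuck-at-0, n4 stuck-at-0.
Only n2 stuck-at-1 is consistent with every test.

n2 stuck-at-1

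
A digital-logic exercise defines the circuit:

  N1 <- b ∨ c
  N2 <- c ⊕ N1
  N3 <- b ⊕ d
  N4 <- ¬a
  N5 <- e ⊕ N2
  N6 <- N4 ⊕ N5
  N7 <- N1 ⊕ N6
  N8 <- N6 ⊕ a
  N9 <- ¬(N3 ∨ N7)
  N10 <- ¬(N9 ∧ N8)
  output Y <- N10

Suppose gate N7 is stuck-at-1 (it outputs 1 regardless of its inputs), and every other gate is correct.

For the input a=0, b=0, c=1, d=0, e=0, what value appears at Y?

Propagate with N7 forced: N1=1, N2=0, N3=0, N4=1, N5=0, N6=1, N7=1 [stuck-at-1], N8=1, N9=0, N10=1.
So Y = 1. (Without the fault it would be 0.)

1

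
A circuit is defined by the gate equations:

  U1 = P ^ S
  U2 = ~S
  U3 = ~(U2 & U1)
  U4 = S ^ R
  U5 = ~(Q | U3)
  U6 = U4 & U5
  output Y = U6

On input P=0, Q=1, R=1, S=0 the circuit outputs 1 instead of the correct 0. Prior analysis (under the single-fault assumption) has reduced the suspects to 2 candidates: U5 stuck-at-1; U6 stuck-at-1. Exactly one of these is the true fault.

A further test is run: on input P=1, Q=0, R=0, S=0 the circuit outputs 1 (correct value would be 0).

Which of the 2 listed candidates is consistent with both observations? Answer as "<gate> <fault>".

U6 stuck-at-1

Evaluate each candidate on input P=1, Q=0, R=0, S=0:
  U5 stuck-at-1: U1=1, U2=1, U3=0, U4=0, U5=1 [stuck-at-1], U6=0 → 0 — eliminated
  U6 stuck-at-1: U1=1, U2=1, U3=0, U4=0, U5=1, U6=1 [stuck-at-1] → 1 — matches
Only U6 stuck-at-1 reproduces the observed 1.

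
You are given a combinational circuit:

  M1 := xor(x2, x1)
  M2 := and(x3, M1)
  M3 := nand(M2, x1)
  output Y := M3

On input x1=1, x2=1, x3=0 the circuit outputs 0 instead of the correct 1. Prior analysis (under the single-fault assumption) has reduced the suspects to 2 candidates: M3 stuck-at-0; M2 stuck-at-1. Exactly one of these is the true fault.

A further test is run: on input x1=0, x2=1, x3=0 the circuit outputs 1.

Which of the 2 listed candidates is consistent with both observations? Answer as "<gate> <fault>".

M2 stuck-at-1

Evaluate each candidate on input x1=0, x2=1, x3=0:
  M3 stuck-at-0: M1=1, M2=0, M3=0 [stuck-at-0] → 0 — eliminated
  M2 stuck-at-1: M1=1, M2=1 [stuck-at-1], M3=1 → 1 — matches
Only M2 stuck-at-1 reproduces the observed 1.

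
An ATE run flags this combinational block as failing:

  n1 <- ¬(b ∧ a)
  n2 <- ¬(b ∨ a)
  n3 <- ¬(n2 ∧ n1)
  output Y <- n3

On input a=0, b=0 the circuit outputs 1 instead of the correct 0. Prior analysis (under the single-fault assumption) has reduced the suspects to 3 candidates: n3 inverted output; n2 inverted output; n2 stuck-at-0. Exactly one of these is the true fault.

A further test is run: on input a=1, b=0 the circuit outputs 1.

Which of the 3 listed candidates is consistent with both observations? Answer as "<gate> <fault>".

n2 stuck-at-0

Evaluate each candidate on input a=1, b=0:
  n3 inverted output: n1=1, n2=0, n3=0 [inverted output] → 0 — eliminated
  n2 inverted output: n1=1, n2=1 [inverted output], n3=0 → 0 — eliminated
  n2 stuck-at-0: n1=1, n2=0 [stuck-at-0], n3=1 → 1 — matches
Only n2 stuck-at-0 reproduces the observed 1.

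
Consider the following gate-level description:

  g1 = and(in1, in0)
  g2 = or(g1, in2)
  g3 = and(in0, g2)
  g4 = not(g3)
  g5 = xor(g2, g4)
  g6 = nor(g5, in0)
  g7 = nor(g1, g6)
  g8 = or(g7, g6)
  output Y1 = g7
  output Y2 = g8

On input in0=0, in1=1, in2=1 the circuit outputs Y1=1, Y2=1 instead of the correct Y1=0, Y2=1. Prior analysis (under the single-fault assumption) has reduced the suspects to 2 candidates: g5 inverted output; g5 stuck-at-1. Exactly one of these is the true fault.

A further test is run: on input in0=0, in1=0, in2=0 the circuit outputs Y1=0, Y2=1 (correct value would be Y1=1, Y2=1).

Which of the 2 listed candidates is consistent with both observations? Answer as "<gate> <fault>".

Evaluate each candidate on input in0=0, in1=0, in2=0:
  g5 inverted output: g1=0, g2=0, g3=0, g4=1, g5=0 [inverted output], g6=1, g7=0, g8=1 → Y1=0, Y2=1 — matches
  g5 stuck-at-1: g1=0, g2=0, g3=0, g4=1, g5=1 [stuck-at-1], g6=0, g7=1, g8=1 → Y1=1, Y2=1 — eliminated
Only g5 inverted output reproduces the observed Y1=0, Y2=1.

g5 inverted output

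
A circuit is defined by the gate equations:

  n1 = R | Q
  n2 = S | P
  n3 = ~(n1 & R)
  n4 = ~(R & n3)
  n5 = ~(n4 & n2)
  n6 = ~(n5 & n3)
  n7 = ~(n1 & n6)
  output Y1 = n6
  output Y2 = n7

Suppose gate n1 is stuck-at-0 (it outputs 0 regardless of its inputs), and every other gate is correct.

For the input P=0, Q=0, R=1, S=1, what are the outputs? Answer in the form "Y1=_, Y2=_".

Propagate with n1 forced: n1=0 [stuck-at-0], n2=1, n3=1, n4=0, n5=1, n6=0, n7=1.
So the outputs are Y1=0, Y2=1. (Without the fault they would be Y1=1, Y2=0.)

Y1=0, Y2=1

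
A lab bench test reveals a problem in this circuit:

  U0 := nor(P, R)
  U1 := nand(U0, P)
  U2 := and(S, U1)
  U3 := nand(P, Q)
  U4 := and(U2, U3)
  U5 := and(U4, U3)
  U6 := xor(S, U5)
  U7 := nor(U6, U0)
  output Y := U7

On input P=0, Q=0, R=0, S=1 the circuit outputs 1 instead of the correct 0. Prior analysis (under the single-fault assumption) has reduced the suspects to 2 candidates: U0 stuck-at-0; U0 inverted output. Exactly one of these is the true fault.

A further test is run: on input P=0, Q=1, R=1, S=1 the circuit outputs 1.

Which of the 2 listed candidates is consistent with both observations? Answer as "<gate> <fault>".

U0 stuck-at-0

Evaluate each candidate on input P=0, Q=1, R=1, S=1:
  U0 stuck-at-0: U0=0 [stuck-at-0], U1=1, U2=1, U3=1, U4=1, U5=1, U6=0, U7=1 → 1 — matches
  U0 inverted output: U0=1 [inverted output], U1=1, U2=1, U3=1, U4=1, U5=1, U6=0, U7=0 → 0 — eliminated
Only U0 stuck-at-0 reproduces the observed 1.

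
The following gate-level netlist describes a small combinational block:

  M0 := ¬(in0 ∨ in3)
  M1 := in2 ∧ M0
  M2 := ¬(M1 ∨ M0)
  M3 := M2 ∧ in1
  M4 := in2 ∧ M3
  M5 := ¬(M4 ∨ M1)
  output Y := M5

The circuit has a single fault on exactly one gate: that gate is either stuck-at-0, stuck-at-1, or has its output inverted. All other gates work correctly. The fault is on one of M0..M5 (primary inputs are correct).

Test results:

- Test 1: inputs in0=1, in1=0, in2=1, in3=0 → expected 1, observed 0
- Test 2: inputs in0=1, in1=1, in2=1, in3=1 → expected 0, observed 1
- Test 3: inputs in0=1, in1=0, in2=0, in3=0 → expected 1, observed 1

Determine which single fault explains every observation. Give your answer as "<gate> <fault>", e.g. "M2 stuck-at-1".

M3 inverted output

Fault-free values for test 1 (in0=1, in1=0, in2=1, in3=0): M0=0, M1=0, M2=1, M3=0, M4=0, M5=1, giving Y=1. Observed 0.
Test 1: faults giving observed 0 are {M0 stuck-at-1, M0 inverted output, M1 stuck-at-1, M1 inverted output, M3 stuck-at-1, M3 inverted output, M4 stuck-at-1, M4 inverted output, M5 stuck-at-0, M5 inverted output}.
Test 2 (in0=1, in1=1, in2=1, in3=1): fault-free M0=0, M1=0, M2=1, M3=1, M4=1, M5=0 → 0; observed 1. Eliminates M0 stuck-at-1, M0 inverted output, M1 stuck-at-1, M1 inverted output, M3 stuck-at-1, M4 stuck-at-1, M5 stuck-at-0.
Test 3 (in0=1, in1=0, in2=0, in3=0): fault-free M0=0, M1=0, M2=1, M3=0, M4=0, M5=1 → 1; observed 1. Eliminates M4 inverted output, M5 inverted output.
Only M3 inverted output is consistent with every test.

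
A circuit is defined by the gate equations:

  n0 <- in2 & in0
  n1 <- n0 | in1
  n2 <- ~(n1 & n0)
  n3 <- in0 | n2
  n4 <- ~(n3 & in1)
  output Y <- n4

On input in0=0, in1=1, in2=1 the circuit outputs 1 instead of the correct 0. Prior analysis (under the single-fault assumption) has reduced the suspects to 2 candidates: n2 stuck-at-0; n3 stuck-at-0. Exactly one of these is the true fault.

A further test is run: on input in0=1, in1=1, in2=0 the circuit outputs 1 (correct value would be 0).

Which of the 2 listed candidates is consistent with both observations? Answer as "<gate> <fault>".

n3 stuck-at-0

Evaluate each candidate on input in0=1, in1=1, in2=0:
  n2 stuck-at-0: n0=0, n1=1, n2=0 [stuck-at-0], n3=1, n4=0 → 0 — eliminated
  n3 stuck-at-0: n0=0, n1=1, n2=1, n3=0 [stuck-at-0], n4=1 → 1 — matches
Only n3 stuck-at-0 reproduces the observed 1.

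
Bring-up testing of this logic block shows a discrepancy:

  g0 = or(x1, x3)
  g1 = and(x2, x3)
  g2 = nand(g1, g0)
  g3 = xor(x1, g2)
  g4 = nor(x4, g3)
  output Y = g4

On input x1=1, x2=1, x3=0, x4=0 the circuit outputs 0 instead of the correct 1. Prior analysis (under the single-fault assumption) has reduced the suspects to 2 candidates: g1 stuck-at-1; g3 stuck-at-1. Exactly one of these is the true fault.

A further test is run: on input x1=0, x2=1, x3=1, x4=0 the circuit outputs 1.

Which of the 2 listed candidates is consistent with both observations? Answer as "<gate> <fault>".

Evaluate each candidate on input x1=0, x2=1, x3=1, x4=0:
  g1 stuck-at-1: g0=1, g1=1 [stuck-at-1], g2=0, g3=0, g4=1 → 1 — matches
  g3 stuck-at-1: g0=1, g1=1, g2=0, g3=1 [stuck-at-1], g4=0 → 0 — eliminated
Only g1 stuck-at-1 reproduces the observed 1.

g1 stuck-at-1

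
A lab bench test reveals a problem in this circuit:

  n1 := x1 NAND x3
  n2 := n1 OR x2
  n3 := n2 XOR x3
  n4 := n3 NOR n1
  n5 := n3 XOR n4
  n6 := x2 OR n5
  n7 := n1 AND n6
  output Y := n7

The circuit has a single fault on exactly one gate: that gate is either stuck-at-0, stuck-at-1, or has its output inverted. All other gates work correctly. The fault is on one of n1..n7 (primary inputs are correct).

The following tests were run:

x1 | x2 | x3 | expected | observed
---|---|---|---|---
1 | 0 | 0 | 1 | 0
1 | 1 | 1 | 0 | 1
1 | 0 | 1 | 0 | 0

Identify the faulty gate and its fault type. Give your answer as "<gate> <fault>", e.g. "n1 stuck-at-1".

Fault-free values for test 1 (x1=1, x2=0, x3=0): n1=1, n2=1, n3=1, n4=0, n5=1, n6=1, n7=1, giving Y=1. Observed 0.
Test 1: faults giving observed 0 are {n1 stuck-at-0, n1 inverted output, n2 stuck-at-0, n2 inverted output, n3 stuck-at-0, n3 inverted output, n4 stuck-at-1, n4 inverted output, n5 stuck-at-0, n5 inverted output, n6 stuck-at-0, n6 inverted output, n7 stuck-at-0, n7 inverted output}.
Test 2 (x1=1, x2=1, x3=1): fault-free n1=0, n2=1, n3=0, n4=1, n5=1, n6=1, n7=0 → 0; observed 1. Eliminates n1 stuck-at-0, n2 stuck-at-0, n2 inverted output, n3 stuck-at-0, n3 inverted output, n4 stuck-at-1, n4 inverted output, n5 stuck-at-0, n5 inverted output, n6 stuck-at-0, n6 inverted output, n7 stuck-at-0.
Test 3 (x1=1, x2=0, x3=1): fault-free n1=0, n2=0, n3=1, n4=0, n5=1, n6=1, n7=0 → 0; observed 0. Eliminates n7 inverted output.
Only n1 inverted output is consistent with every test.

n1 inverted output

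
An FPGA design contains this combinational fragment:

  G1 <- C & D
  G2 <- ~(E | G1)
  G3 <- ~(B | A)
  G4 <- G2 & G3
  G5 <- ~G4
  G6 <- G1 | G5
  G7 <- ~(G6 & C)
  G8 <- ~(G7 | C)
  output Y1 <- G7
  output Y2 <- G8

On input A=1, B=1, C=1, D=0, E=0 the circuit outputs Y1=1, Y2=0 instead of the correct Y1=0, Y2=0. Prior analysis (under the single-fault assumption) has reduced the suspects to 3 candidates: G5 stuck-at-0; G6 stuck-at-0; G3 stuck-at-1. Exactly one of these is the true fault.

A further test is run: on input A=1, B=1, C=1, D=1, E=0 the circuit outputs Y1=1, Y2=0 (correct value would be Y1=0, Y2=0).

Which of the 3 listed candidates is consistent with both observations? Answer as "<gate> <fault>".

G6 stuck-at-0

Evaluate each candidate on input A=1, B=1, C=1, D=1, E=0:
  G5 stuck-at-0: G1=1, G2=0, G3=0, G4=0, G5=0 [stuck-at-0], G6=1, G7=0, G8=0 → Y1=0, Y2=0 — eliminated
  G6 stuck-at-0: G1=1, G2=0, G3=0, G4=0, G5=1, G6=0 [stuck-at-0], G7=1, G8=0 → Y1=1, Y2=0 — matches
  G3 stuck-at-1: G1=1, G2=0, G3=1 [stuck-at-1], G4=0, G5=1, G6=1, G7=0, G8=0 → Y1=0, Y2=0 — eliminated
Only G6 stuck-at-0 reproduces the observed Y1=1, Y2=0.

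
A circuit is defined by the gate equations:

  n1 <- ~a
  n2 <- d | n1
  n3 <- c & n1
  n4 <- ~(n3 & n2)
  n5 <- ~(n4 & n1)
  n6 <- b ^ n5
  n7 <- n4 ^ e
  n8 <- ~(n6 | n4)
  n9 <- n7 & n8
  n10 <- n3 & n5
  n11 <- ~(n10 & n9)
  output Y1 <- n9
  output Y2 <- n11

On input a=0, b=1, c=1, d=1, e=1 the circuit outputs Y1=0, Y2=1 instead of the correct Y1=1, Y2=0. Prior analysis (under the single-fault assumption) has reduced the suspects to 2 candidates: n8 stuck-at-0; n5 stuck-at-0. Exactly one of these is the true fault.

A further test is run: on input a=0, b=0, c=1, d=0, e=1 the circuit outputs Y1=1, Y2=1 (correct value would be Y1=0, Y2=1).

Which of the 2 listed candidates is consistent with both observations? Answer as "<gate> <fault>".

Evaluate each candidate on input a=0, b=0, c=1, d=0, e=1:
  n8 stuck-at-0: n1=1, n2=1, n3=1, n4=0, n5=1, n6=1, n7=1, n8=0 [stuck-at-0], n9=0, n10=1, n11=1 → Y1=0, Y2=1 — eliminated
  n5 stuck-at-0: n1=1, n2=1, n3=1, n4=0, n5=0 [stuck-at-0], n6=0, n7=1, n8=1, n9=1, n10=0, n11=1 → Y1=1, Y2=1 — matches
Only n5 stuck-at-0 reproduces the observed Y1=1, Y2=1.

n5 stuck-at-0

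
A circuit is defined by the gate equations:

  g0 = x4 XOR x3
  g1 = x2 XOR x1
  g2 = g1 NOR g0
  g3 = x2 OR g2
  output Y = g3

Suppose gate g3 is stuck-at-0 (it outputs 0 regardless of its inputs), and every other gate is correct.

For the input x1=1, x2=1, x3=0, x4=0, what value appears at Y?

0

Propagate with g3 forced: g0=0, g1=0, g2=1, g3=0 [stuck-at-0].
So Y = 0. (Without the fault it would be 1.)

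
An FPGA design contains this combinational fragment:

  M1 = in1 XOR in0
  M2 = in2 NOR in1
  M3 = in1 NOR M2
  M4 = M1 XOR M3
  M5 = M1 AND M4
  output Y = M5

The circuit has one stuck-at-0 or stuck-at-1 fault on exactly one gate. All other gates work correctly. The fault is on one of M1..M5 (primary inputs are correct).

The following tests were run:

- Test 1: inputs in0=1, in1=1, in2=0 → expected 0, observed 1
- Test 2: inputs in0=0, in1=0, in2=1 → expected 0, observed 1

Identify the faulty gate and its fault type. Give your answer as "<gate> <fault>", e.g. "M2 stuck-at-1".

Fault-free values for test 1 (in0=1, in1=1, in2=0): M1=0, M2=0, M3=0, M4=0, M5=0, giving Y=0. Observed 1.
Test 1: faults giving observed 1 are {M1 stuck-at-1, M5 stuck-at-1}.
Test 2 (in0=0, in1=0, in2=1): fault-free M1=0, M2=0, M3=1, M4=1, M5=0 → 0; observed 1. Eliminates M1 stuck-at-1.
Only M5 stuck-at-1 is consistent with every test.

M5 stuck-at-1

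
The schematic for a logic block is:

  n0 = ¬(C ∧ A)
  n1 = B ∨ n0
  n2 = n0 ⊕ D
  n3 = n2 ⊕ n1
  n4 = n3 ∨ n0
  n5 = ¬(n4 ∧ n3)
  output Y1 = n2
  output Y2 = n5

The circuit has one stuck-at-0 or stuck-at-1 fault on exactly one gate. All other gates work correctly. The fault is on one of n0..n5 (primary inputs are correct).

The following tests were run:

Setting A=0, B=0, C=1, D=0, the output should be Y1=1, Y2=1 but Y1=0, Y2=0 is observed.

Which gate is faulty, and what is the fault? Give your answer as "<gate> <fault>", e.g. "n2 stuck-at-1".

Fault-free values for test 1 (A=0, B=0, C=1, D=0): n0=1, n1=1, n2=1, n3=0, n4=1, n5=1, giving Y1=1, Y2=1. Observed Y1=0, Y2=0.
Test 1: faults giving observed Y1=0, Y2=0 are {n2 stuck-at-0}.
Only n2 stuck-at-0 is consistent with every test.

n2 stuck-at-0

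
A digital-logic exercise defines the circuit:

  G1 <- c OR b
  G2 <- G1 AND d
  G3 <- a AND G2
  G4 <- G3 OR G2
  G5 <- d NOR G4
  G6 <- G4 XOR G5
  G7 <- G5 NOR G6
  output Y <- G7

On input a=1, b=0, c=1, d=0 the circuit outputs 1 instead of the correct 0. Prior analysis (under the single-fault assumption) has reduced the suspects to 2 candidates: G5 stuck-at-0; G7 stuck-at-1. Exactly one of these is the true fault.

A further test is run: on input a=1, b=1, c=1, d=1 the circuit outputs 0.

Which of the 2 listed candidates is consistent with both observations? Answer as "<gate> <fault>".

G5 stuck-at-0

Evaluate each candidate on input a=1, b=1, c=1, d=1:
  G5 stuck-at-0: G1=1, G2=1, G3=1, G4=1, G5=0 [stuck-at-0], G6=1, G7=0 → 0 — matches
  G7 stuck-at-1: G1=1, G2=1, G3=1, G4=1, G5=0, G6=1, G7=1 [stuck-at-1] → 1 — eliminated
Only G5 stuck-at-0 reproduces the observed 0.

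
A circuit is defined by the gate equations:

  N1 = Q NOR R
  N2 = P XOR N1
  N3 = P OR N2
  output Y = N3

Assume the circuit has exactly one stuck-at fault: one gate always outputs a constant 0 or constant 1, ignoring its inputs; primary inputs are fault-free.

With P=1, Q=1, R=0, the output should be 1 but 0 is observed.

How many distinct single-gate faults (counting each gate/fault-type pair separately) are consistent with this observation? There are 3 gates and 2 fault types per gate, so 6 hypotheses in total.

Fault-free: N1=0, N2=1, N3=1 → 1. Observed 0.
  N1 stuck-at-0: output 1 ✗
  N1 stuck-at-1: output 1 ✗
  N2 stuck-at-0: output 1 ✗
  N2 stuck-at-1: output 1 ✗
  N3 stuck-at-0: output 0 ✓
  N3 stuck-at-1: output 1 ✗
Consistent faults: {N3 stuck-at-0} — 1 in all.

1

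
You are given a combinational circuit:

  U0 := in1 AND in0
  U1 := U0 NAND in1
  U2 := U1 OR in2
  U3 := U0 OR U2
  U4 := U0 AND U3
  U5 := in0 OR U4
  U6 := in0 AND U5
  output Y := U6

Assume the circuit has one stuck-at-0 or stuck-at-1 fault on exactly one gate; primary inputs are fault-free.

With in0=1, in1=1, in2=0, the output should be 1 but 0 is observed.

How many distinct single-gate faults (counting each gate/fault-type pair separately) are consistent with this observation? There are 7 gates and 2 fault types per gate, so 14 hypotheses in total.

Fault-free: U0=1, U1=0, U2=0, U3=1, U4=1, U5=1, U6=1 → 1. Observed 0.
  U0 stuck-at-0: output 1 ✗
  U0 stuck-at-1: output 1 ✗
  U1 stuck-at-0: output 1 ✗
  U1 stuck-at-1: output 1 ✗
  U2 stuck-at-0: output 1 ✗
  U2 stuck-at-1: output 1 ✗
  U3 stuck-at-0: output 1 ✗
  U3 stuck-at-1: output 1 ✗
  U4 stuck-at-0: output 1 ✗
  U4 stuck-at-1: output 1 ✗
  U5 stuck-at-0: output 0 ✓
  U5 stuck-at-1: output 1 ✗
  U6 stuck-at-0: output 0 ✓
  U6 stuck-at-1: output 1 ✗
Consistent faults: {U5 stuck-at-0, U6 stuck-at-0} — 2 in all.

2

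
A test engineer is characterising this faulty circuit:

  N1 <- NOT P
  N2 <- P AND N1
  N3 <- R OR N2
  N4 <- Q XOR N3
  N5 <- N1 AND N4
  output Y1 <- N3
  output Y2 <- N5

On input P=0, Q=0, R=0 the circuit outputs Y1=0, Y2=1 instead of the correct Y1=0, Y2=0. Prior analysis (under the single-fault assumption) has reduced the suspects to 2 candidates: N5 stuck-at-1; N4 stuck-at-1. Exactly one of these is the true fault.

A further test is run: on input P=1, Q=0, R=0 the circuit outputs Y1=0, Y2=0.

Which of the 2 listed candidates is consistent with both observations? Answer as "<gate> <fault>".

N4 stuck-at-1

Evaluate each candidate on input P=1, Q=0, R=0:
  N5 stuck-at-1: N1=0, N2=0, N3=0, N4=0, N5=1 [stuck-at-1] → Y1=0, Y2=1 — eliminated
  N4 stuck-at-1: N1=0, N2=0, N3=0, N4=1 [stuck-at-1], N5=0 → Y1=0, Y2=0 — matches
Only N4 stuck-at-1 reproduces the observed Y1=0, Y2=0.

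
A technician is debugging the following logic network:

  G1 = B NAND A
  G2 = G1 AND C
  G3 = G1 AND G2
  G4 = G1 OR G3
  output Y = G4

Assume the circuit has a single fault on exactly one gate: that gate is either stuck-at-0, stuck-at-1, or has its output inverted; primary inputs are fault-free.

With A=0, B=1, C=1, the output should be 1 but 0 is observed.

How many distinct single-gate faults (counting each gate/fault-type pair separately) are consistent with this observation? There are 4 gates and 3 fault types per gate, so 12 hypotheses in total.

Fault-free: G1=1, G2=1, G3=1, G4=1 → 1. Observed 0.
  G1 stuck-at-0: output 0 ✓
  G1 stuck-at-1: output 1 ✗
  G1 inverted output: output 0 ✓
  G2 stuck-at-0: output 1 ✗
  G2 stuck-at-1: output 1 ✗
  G2 inverted output: output 1 ✗
  G3 stuck-at-0: output 1 ✗
  G3 stuck-at-1: output 1 ✗
  G3 inverted output: output 1 ✗
  G4 stuck-at-0: output 0 ✓
  G4 stuck-at-1: output 1 ✗
  G4 inverted output: output 0 ✓
Consistent faults: {G1 stuck-at-0, G1 inverted output, G4 stuck-at-0, G4 inverted output} — 4 in all.

4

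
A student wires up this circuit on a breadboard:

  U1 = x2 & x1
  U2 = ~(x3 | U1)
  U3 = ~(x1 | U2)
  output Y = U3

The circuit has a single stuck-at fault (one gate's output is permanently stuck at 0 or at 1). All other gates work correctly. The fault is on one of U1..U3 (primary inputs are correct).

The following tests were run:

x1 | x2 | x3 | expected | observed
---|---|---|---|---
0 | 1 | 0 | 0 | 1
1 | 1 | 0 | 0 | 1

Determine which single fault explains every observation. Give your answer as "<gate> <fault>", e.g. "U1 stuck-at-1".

U3 stuck-at-1

Fault-free values for test 1 (x1=0, x2=1, x3=0): U1=0, U2=1, U3=0, giving Y=0. Observed 1.
Test 1: faults giving observed 1 are {U1 stuck-at-1, U2 stuck-at-0, U3 stuck-at-1}.
Test 2 (x1=1, x2=1, x3=0): fault-free U1=1, U2=0, U3=0 → 0; observed 1. Eliminates U1 stuck-at-1, U2 stuck-at-0.
Only U3 stuck-at-1 is consistent with every test.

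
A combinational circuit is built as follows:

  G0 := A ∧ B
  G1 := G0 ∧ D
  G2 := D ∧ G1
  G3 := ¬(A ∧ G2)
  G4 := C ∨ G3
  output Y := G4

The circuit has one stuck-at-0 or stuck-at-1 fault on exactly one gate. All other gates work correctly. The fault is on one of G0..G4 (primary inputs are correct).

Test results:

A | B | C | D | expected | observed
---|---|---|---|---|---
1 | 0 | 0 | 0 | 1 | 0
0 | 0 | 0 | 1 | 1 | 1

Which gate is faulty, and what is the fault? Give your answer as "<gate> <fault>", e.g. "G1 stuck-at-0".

G2 stuck-at-1

Fault-free values for test 1 (A=1, B=0, C=0, D=0): G0=0, G1=0, G2=0, G3=1, G4=1, giving Y=1. Observed 0.
Test 1: faults giving observed 0 are {G2 stuck-at-1, G3 stuck-at-0, G4 stuck-at-0}.
Test 2 (A=0, B=0, C=0, D=1): fault-free G0=0, G1=0, G2=0, G3=1, G4=1 → 1; observed 1. Eliminates G3 stuck-at-0, G4 stuck-at-0.
Only G2 stuck-at-1 is consistent with every test.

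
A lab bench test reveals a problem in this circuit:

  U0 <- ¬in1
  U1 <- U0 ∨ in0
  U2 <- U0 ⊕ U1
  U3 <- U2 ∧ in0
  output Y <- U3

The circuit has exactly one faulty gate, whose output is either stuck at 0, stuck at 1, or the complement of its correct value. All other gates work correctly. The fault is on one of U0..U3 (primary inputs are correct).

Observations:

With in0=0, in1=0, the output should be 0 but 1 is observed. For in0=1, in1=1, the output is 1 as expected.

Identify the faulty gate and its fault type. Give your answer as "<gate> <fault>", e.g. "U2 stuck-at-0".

Fault-free values for test 1 (in0=0, in1=0): U0=1, U1=1, U2=0, U3=0, giving Y=0. Observed 1.
Test 1: faults giving observed 1 are {U3 stuck-at-1, U3 inverted output}.
Test 2 (in0=1, in1=1): fault-free U0=0, U1=1, U2=1, U3=1 → 1; observed 1. Eliminates U3 inverted output.
Only U3 stuck-at-1 is consistent with every test.

U3 stuck-at-1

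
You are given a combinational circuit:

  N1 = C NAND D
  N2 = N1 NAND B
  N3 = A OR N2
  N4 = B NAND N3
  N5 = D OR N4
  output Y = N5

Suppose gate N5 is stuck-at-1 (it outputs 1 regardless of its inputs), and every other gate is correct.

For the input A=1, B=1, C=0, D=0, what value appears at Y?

1

Propagate with N5 forced: N1=1, N2=0, N3=1, N4=0, N5=1 [stuck-at-1].
So Y = 1. (Without the fault it would be 0.)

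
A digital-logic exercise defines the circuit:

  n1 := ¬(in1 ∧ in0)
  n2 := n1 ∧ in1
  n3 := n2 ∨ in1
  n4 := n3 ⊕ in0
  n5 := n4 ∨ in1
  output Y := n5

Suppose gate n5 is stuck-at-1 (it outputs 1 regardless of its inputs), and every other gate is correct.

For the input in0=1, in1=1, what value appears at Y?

Propagate with n5 forced: n1=0, n2=0, n3=1, n4=0, n5=1 [stuck-at-1].
So Y = 1. (Same as the fault-free value — the fault is masked on this input.)

1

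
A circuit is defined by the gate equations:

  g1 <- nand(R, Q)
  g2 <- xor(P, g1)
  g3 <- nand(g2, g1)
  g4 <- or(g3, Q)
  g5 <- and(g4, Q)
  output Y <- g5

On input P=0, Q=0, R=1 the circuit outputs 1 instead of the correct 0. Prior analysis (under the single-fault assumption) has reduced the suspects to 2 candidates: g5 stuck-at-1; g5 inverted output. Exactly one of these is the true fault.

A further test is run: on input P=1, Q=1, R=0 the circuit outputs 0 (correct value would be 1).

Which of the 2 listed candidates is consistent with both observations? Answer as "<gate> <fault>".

Evaluate each candidate on input P=1, Q=1, R=0:
  g5 stuck-at-1: g1=1, g2=0, g3=1, g4=1, g5=1 [stuck-at-1] → 1 — eliminated
  g5 inverted output: g1=1, g2=0, g3=1, g4=1, g5=0 [inverted output] → 0 — matches
Only g5 inverted output reproduces the observed 0.

g5 inverted output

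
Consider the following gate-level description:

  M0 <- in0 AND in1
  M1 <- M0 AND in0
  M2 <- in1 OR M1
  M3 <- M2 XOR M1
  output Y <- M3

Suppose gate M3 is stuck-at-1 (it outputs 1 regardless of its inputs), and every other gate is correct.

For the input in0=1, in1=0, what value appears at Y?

1

Propagate with M3 forced: M0=0, M1=0, M2=0, M3=1 [stuck-at-1].
So Y = 1. (Without the fault it would be 0.)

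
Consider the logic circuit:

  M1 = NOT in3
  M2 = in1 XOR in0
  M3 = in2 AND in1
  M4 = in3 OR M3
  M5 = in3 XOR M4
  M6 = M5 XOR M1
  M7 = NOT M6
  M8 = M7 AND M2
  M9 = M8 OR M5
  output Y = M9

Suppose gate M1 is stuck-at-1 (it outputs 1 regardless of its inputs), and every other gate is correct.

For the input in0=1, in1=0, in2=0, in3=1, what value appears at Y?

0

Propagate with M1 forced: M1=1 [stuck-at-1], M2=1, M3=0, M4=1, M5=0, M6=1, M7=0, M8=0, M9=0.
So Y = 0. (Without the fault it would be 1.)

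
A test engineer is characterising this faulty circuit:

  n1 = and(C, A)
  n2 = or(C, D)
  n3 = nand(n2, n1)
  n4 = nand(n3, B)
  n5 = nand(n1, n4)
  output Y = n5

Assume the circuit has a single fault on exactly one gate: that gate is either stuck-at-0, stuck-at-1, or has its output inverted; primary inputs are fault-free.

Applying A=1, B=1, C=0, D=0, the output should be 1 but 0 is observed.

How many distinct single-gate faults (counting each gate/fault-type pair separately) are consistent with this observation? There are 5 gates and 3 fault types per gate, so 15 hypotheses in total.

2

Fault-free: n1=0, n2=0, n3=1, n4=0, n5=1 → 1. Observed 0.
  n1: none of the 3 fault types match ✗
  n2: none of the 3 fault types match ✗
  n3: none of the 3 fault types match ✗
  n4: none of the 3 fault types match ✗
  n5: stuck-at-0, inverted output ✓; others ✗
Consistent faults: {n5 stuck-at-0, n5 inverted output} — 2 in all.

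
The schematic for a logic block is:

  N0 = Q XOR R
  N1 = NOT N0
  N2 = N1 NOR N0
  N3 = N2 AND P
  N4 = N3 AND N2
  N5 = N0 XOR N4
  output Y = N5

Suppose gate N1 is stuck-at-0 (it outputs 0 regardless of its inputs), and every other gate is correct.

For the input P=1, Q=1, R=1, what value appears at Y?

Propagate with N1 forced: N0=0, N1=0 [stuck-at-0], N2=1, N3=1, N4=1, N5=1.
So Y = 1. (Without the fault it would be 0.)

1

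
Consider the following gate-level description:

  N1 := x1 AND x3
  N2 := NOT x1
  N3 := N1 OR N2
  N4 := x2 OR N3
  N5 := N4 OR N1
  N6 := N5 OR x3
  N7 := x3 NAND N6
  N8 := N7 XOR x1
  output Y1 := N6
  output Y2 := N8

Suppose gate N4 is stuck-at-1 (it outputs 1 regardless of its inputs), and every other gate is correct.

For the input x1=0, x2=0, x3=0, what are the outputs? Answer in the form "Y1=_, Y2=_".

Y1=1, Y2=1

Propagate with N4 forced: N1=0, N2=1, N3=1, N4=1 [stuck-at-1], N5=1, N6=1, N7=1, N8=1.
So the outputs are Y1=1, Y2=1. (Same as the fault-free value — the fault is masked on this input.)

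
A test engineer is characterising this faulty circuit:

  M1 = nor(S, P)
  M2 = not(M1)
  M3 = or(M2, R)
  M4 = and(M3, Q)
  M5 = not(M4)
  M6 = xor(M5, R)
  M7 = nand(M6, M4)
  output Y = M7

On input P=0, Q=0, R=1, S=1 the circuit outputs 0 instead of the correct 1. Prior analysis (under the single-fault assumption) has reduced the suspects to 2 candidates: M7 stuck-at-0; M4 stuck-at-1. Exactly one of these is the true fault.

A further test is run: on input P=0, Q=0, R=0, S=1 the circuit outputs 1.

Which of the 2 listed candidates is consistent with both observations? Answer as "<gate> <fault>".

M4 stuck-at-1

Evaluate each candidate on input P=0, Q=0, R=0, S=1:
  M7 stuck-at-0: M1=0, M2=1, M3=1, M4=0, M5=1, M6=1, M7=0 [stuck-at-0] → 0 — eliminated
  M4 stuck-at-1: M1=0, M2=1, M3=1, M4=1 [stuck-at-1], M5=0, M6=0, M7=1 → 1 — matches
Only M4 stuck-at-1 reproduces the observed 1.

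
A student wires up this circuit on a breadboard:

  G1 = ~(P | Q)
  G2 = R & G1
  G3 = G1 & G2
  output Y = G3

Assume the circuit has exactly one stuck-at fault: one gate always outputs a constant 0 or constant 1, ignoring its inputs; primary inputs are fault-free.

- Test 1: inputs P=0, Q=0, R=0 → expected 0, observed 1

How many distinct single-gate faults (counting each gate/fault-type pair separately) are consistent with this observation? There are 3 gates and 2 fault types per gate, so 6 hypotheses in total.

2

Fault-free: G1=1, G2=0, G3=0 → 0. Observed 1.
  G1 stuck-at-0: output 0 ✗
  G1 stuck-at-1: output 0 ✗
  G2 stuck-at-0: output 0 ✗
  G2 stuck-at-1: output 1 ✓
  G3 stuck-at-0: output 0 ✗
  G3 stuck-at-1: output 1 ✓
Consistent faults: {G2 stuck-at-1, G3 stuck-at-1} — 2 in all.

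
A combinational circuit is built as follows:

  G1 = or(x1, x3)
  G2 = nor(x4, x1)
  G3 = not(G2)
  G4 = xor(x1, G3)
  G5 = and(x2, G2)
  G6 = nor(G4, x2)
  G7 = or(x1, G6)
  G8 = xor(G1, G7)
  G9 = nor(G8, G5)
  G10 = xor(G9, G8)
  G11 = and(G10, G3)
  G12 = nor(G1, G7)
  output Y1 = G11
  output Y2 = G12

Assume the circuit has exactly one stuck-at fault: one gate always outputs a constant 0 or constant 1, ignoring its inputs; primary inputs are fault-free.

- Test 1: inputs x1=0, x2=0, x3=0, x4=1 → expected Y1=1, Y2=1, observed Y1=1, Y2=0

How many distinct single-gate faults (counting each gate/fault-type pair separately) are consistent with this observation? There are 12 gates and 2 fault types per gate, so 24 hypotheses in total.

Fault-free: G1=0, G2=0, G3=1, G4=1, G5=0, G6=0, G7=0, G8=0, G9=1, G10=1, G11=1, G12=1 → Y1=1, Y2=1. Observed Y1=1, Y2=0.
  G1: stuck-at-1 ✓; others ✗
  G2: none of the 2 fault types match ✗
  G3: none of the 2 fault types match ✗
  G4: stuck-at-0 ✓; others ✗
  G5: none of the 2 fault types match ✗
  G6: stuck-at-1 ✓; others ✗
  G7: stuck-at-1 ✓; others ✗
  G8: none of the 2 fault types match ✗
  G9: none of the 2 fault types match ✗
  G10: none of the 2 fault types match ✗
  G11: none of the 2 fault types match ✗
  G12: stuck-at-0 ✓; others ✗
Consistent faults: {G1 stuck-at-1, G4 stuck-at-0, G6 stuck-at-1, G7 stuck-at-1, G12 stuck-at-0} — 5 in all.

5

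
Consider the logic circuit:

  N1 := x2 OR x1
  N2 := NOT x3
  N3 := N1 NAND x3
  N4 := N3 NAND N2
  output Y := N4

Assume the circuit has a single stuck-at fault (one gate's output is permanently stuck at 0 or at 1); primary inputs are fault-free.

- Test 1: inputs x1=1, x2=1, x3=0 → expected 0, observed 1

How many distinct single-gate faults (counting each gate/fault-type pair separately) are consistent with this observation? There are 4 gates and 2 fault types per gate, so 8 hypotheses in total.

Fault-free: N1=1, N2=1, N3=1, N4=0 → 0. Observed 1.
  N1 stuck-at-0: output 0 ✗
  N1 stuck-at-1: output 0 ✗
  N2 stuck-at-0: output 1 ✓
  N2 stuck-at-1: output 0 ✗
  N3 stuck-at-0: output 1 ✓
  N3 stuck-at-1: output 0 ✗
  N4 stuck-at-0: output 0 ✗
  N4 stuck-at-1: output 1 ✓
Consistent faults: {N2 stuck-at-0, N3 stuck-at-0, N4 stuck-at-1} — 3 in all.

3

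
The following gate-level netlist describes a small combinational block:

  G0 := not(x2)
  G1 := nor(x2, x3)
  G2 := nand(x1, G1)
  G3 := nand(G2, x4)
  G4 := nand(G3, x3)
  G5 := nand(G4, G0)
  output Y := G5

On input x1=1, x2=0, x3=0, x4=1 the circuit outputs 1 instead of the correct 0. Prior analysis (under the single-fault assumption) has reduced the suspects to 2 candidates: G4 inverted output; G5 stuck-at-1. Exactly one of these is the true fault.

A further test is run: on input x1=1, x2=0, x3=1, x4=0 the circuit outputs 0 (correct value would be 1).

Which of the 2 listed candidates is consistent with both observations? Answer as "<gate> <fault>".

G4 inverted output

Evaluate each candidate on input x1=1, x2=0, x3=1, x4=0:
  G4 inverted output: G0=1, G1=0, G2=1, G3=1, G4=1 [inverted output], G5=0 → 0 — matches
  G5 stuck-at-1: G0=1, G1=0, G2=1, G3=1, G4=0, G5=1 [stuck-at-1] → 1 — eliminated
Only G4 inverted output reproduces the observed 0.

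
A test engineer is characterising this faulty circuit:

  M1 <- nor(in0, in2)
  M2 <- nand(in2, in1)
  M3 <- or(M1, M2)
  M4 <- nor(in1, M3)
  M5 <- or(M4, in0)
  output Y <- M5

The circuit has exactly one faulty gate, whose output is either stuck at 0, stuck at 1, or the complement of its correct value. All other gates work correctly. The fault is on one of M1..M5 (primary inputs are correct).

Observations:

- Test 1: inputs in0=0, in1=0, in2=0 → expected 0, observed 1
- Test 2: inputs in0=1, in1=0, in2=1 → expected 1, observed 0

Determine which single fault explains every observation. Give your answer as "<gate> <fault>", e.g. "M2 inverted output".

M5 inverted output

Fault-free values for test 1 (in0=0, in1=0, in2=0): M1=1, M2=1, M3=1, M4=0, M5=0, giving Y=0. Observed 1.
Test 1: faults giving observed 1 are {M3 stuck-at-0, M3 inverted output, M4 stuck-at-1, M4 inverted output, M5 stuck-at-1, M5 inverted output}.
Test 2 (in0=1, in1=0, in2=1): fault-free M1=0, M2=1, M3=1, M4=0, M5=1 → 1; observed 0. Eliminates M3 stuck-at-0, M3 inverted output, M4 stuck-at-1, M4 inverted output, M5 stuck-at-1.
Only M5 inverted output is consistent with every test.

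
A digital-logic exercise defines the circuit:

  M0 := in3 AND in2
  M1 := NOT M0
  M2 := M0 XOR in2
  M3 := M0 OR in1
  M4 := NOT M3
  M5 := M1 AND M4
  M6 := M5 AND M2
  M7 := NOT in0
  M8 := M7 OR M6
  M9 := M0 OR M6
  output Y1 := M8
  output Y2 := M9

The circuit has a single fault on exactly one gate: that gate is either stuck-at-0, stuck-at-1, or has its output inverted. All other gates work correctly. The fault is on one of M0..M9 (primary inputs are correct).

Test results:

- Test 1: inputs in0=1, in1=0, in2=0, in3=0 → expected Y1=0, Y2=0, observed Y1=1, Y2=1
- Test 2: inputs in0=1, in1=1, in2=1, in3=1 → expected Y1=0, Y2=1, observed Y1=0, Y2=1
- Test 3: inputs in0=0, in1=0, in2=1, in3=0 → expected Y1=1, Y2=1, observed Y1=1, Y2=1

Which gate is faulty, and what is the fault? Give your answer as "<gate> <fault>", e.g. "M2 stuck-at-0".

Fault-free values for test 1 (in0=1, in1=0, in2=0, in3=0): M0=0, M1=1, M2=0, M3=0, M4=1, M5=1, M6=0, M7=0, M8=0, M9=0, giving Y1=0, Y2=0. Observed Y1=1, Y2=1.
Test 1: faults giving observed Y1=1, Y2=1 are {M2 stuck-at-1, M2 inverted output, M6 stuck-at-1, M6 inverted output}.
Test 2 (in0=1, in1=1, in2=1, in3=1): fault-free M0=1, M1=0, M2=0, M3=1, M4=0, M5=0, M6=0, M7=0, M8=0, M9=1 → Y1=0, Y2=1; observed Y1=0, Y2=1. Eliminates M6 stuck-at-1, M6 inverted output.
Test 3 (in0=0, in1=0, in2=1, in3=0): fault-free M0=0, M1=1, M2=1, M3=0, M4=1, M5=1, M6=1, M7=1, M8=1, M9=1 → Y1=1, Y2=1; observed Y1=1, Y2=1. Eliminates M2 inverted output.
Only M2 stuck-at-1 is consistent with every test.

M2 stuck-at-1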